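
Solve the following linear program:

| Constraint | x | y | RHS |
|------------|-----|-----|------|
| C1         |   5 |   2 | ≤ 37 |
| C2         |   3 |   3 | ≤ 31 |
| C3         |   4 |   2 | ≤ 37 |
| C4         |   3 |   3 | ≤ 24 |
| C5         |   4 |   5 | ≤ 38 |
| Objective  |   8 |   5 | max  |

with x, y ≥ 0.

Evaluate the objective at each vertex of the feasible region:
  z(0, 0) = 0
  z(7.4, 0) = 59.2
  z(7, 1) = 61  ←
  z(2, 6) = 46
  z(0, 7.6) = 38
The maximum is at x = 7, y = 1.

x = 7, y = 1, z = 61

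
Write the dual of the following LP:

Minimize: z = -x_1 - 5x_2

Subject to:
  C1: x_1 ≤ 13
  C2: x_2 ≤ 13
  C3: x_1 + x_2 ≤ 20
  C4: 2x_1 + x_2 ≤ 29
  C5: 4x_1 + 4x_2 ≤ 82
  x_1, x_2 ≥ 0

Primal min cᵀx s.t. Ax ≤ b, x ≥ 0  →  Dual max −bᵀy s.t. Aᵀy ≥ −c, y ≥ 0.

Maximize: z = -13y1 - 13y2 - 20y3 - 29y4 - 82y5

Subject to:
  y1 + y3 + 2y4 + 4y5 ≥ 1
  y2 + y3 + y4 + 4y5 ≥ 5
  y1, y2, y3, y4, y5 ≥ 0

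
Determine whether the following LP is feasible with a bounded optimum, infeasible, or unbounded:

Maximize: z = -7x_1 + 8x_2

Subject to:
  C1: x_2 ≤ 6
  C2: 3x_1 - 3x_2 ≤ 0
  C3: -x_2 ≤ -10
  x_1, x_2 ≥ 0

Infeasible (no feasible solution exists)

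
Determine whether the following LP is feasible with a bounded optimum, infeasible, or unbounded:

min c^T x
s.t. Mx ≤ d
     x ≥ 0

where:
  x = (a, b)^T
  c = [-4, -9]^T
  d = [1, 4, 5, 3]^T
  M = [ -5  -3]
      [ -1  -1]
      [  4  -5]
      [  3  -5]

Unbounded (objective can decrease without bound)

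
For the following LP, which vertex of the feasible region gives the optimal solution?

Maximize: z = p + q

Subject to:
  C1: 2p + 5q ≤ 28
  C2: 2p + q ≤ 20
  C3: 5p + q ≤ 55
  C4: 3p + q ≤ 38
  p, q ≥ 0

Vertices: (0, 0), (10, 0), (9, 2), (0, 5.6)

Evaluate the objective at each vertex of the feasible region:
  z(0, 0) = 0
  z(10, 0) = 10
  z(9, 2) = 11  ←
  z(0, 5.6) = 5.6
The maximum is at p = 9, q = 2.

(9, 2)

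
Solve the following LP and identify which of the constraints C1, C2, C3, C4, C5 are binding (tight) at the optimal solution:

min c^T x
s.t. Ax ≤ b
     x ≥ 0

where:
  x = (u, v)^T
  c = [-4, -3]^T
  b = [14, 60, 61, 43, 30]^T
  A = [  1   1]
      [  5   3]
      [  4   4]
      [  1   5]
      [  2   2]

At u = 9, v = 5, compute slack b - a·x for each constraint:
  C1: 14 − 14 = 0  (binding)
  C2: 60 − 60 = 0  (binding)
  C3: 61 − 56 = 5  (slack)
  C4: 43 − 34 = 9  (slack)
  C5: 30 − 28 = 2  (slack)

Optimal: u = 9, v = 5
Binding: C1, C2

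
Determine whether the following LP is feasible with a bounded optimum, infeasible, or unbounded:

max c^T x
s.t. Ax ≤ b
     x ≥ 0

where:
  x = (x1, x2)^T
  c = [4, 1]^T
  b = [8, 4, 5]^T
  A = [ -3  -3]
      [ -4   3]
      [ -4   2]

Unbounded (objective can increase without bound)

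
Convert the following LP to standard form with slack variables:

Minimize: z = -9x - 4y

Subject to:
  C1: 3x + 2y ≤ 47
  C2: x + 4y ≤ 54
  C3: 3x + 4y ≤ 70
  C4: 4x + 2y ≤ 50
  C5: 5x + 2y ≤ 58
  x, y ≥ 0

min z = -9x - 4y

s.t.
  3x + 2y + s1 = 47
  x + 4y + s2 = 54
  3x + 4y + s3 = 70
  4x + 2y + s4 = 50
  5x + 2y + s5 = 58
  x, y, s1, s2, s3, s4, s5 ≥ 0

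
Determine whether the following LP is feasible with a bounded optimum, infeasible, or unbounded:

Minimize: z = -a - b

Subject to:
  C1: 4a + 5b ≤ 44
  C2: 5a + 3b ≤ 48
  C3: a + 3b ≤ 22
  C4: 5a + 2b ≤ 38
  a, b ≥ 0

Feasible with a bounded optimal solution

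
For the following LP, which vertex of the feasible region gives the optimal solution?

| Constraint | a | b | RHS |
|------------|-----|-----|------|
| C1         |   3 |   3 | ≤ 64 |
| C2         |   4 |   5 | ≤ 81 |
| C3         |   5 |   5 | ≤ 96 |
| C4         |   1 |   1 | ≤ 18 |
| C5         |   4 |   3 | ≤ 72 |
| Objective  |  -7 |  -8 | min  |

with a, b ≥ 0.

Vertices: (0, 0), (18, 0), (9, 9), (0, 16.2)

Evaluate the objective at each vertex of the feasible region:
  z(0, 0) = 0
  z(18, 0) = -126
  z(9, 9) = -135  ←
  z(0, 16.2) = -129.6
The minimum is at a = 9, b = 9.

(9, 9)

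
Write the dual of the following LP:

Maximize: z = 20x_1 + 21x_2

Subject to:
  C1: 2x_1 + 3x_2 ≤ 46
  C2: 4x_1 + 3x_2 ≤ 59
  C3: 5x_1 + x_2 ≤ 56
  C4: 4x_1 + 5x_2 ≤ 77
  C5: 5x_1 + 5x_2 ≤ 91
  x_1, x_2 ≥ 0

Primal max cᵀx s.t. Ax ≤ b, x ≥ 0  →  Dual min bᵀy s.t. Aᵀy ≥ c, y ≥ 0.

Minimize: z = 46y1 + 59y2 + 56y3 + 77y4 + 91y5

Subject to:
  2y1 + 4y2 + 5y3 + 4y4 + 5y5 ≥ 20
  3y1 + 3y2 + y3 + 5y4 + 5y5 ≥ 21
  y1, y2, y3, y4, y5 ≥ 0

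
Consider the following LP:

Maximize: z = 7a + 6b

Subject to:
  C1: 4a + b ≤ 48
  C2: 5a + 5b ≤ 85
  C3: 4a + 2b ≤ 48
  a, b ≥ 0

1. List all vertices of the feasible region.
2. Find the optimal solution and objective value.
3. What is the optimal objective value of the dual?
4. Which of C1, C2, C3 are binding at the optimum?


1. (0, 0), (12, 0), (7, 10), (0, 17)
2. a = 7, b = 10, z = 109
3. 109
4. C2, C3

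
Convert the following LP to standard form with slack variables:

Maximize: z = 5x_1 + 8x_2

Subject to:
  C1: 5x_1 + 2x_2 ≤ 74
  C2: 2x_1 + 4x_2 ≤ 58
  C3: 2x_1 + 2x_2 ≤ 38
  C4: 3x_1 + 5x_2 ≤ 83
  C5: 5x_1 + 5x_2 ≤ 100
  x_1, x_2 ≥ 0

max z = 5x_1 + 8x_2

s.t.
  5x_1 + 2x_2 + s1 = 74
  2x_1 + 4x_2 + s2 = 58
  2x_1 + 2x_2 + s3 = 38
  3x_1 + 5x_2 + s4 = 83
  5x_1 + 5x_2 + s5 = 100
  x_1, x_2, s1, s2, s3, s4, s5 ≥ 0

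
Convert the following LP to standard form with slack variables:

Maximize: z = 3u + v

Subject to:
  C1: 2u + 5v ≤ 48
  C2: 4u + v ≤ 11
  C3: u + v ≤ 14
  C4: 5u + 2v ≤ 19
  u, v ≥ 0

max z = 3u + v

s.t.
  2u + 5v + s1 = 48
  4u + v + s2 = 11
  u + v + s3 = 14
  5u + 2v + s4 = 19
  u, v, s1, s2, s3, s4 ≥ 0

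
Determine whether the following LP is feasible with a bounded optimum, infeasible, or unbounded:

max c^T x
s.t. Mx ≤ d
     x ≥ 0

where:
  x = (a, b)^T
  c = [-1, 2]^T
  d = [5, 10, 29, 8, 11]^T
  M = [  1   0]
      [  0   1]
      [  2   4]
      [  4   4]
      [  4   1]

Feasible with a bounded optimal solution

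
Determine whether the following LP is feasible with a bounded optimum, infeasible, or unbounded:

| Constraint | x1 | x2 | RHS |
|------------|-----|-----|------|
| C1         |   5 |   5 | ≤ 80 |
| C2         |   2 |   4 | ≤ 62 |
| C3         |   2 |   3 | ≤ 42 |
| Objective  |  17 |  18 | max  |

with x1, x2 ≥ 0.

Feasible with a bounded optimal solution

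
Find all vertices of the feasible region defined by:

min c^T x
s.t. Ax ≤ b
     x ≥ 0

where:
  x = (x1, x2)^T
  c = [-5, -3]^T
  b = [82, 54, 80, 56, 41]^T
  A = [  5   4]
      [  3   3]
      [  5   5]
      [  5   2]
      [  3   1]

(0, 0), (11.2, 0), (8, 8), (0, 16)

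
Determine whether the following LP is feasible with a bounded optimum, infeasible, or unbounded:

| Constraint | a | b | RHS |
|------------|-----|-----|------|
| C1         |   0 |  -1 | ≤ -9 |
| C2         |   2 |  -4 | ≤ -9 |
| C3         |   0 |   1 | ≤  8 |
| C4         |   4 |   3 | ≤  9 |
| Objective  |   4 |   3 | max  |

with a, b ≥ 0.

Infeasible (no feasible solution exists)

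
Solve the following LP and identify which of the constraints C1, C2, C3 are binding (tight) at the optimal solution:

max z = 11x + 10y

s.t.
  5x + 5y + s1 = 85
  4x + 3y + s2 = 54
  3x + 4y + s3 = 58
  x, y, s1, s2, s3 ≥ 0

At x = 6, y = 10, compute slack b - a·x for each constraint:
  C1: 85 − 80 = 5  (slack)
  C2: 54 − 54 = 0  (binding)
  C3: 58 − 58 = 0  (binding)

Optimal: x = 6, y = 10
Binding: C2, C3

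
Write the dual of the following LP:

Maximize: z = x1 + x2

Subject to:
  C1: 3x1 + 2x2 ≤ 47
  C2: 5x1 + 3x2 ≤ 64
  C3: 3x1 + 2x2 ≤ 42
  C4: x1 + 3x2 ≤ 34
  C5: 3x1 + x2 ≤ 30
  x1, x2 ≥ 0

Primal max cᵀx s.t. Ax ≤ b, x ≥ 0  →  Dual min bᵀy s.t. Aᵀy ≥ c, y ≥ 0.

Minimize: z = 47y1 + 64y2 + 42y3 + 34y4 + 30y5

Subject to:
  3y1 + 5y2 + 3y3 + y4 + 3y5 ≥ 1
  2y1 + 3y2 + 2y3 + 3y4 + y5 ≥ 1
  y1, y2, y3, y4, y5 ≥ 0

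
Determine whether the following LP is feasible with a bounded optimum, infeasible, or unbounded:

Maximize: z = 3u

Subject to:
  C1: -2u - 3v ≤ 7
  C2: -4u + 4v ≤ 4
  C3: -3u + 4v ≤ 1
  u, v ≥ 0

Unbounded (objective can increase without bound)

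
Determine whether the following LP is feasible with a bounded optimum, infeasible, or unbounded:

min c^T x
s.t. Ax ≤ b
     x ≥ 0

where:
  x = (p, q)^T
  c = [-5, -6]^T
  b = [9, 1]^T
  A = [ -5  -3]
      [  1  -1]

Unbounded (objective can decrease without bound)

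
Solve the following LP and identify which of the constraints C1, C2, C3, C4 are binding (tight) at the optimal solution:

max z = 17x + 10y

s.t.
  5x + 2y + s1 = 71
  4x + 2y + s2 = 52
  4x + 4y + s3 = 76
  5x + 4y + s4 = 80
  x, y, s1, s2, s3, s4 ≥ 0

At x = 8, y = 10, compute slack b - a·x for each constraint:
  C1: 71 − 60 = 11  (slack)
  C2: 52 − 52 = 0  (binding)
  C3: 76 − 72 = 4  (slack)
  C4: 80 − 80 = 0  (binding)

Optimal: x = 8, y = 10
Binding: C2, C4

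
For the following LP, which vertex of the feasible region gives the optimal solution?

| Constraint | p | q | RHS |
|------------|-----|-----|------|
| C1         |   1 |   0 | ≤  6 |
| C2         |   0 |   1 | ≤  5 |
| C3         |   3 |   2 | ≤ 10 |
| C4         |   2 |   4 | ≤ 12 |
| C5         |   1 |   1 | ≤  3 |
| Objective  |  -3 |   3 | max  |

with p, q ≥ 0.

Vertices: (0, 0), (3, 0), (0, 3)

Evaluate the objective at each vertex of the feasible region:
  z(0, 0) = 0
  z(3, 0) = -9
  z(0, 3) = 9  ←
The maximum is at p = 0, q = 3.

(0, 3)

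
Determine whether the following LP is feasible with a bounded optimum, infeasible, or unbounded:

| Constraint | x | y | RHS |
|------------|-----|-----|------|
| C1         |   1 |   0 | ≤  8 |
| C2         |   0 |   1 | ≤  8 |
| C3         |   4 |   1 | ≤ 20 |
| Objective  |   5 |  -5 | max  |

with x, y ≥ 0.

Feasible with a bounded optimal solution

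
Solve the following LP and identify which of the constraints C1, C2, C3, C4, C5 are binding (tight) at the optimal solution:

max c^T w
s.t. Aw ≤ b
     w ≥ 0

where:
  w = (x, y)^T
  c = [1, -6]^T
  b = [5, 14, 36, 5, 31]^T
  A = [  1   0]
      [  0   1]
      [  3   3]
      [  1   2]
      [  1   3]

At x = 5, y = 0, compute slack b - a·x for each constraint:
  C1: 5 − 5 = 0  (binding)
  C2: 14 − 0 = 14  (slack)
  C3: 36 − 15 = 21  (slack)
  C4: 5 − 5 = 0  (binding)
  C5: 31 − 5 = 26  (slack)

Optimal: x = 5, y = 0
Binding: C1, C4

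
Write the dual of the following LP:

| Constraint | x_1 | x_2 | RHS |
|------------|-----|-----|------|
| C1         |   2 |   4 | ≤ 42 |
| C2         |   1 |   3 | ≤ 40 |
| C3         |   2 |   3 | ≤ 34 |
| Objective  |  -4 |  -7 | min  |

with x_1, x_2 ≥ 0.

Primal min cᵀx s.t. Ax ≤ b, x ≥ 0  →  Dual max −bᵀy s.t. Aᵀy ≥ −c, y ≥ 0.

Maximize: z = -42y1 - 40y2 - 34y3

Subject to:
  2y1 + y2 + 2y3 ≥ 4
  4y1 + 3y2 + 3y3 ≥ 7
  y1, y2, y3 ≥ 0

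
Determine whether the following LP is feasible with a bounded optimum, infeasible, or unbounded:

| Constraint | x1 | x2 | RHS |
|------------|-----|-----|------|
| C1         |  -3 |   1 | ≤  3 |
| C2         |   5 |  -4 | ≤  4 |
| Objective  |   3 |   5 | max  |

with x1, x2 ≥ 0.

Unbounded (objective can increase without bound)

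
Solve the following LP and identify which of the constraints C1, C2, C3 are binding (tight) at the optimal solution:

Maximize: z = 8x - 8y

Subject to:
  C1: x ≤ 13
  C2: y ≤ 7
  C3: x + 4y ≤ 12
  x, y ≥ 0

At x = 12, y = 0, compute slack b - a·x for each constraint:
  C1: 13 − 12 = 1  (slack)
  C2: 7 − 0 = 7  (slack)
  C3: 12 − 12 = 0  (binding)

Optimal: x = 12, y = 0
Binding: C3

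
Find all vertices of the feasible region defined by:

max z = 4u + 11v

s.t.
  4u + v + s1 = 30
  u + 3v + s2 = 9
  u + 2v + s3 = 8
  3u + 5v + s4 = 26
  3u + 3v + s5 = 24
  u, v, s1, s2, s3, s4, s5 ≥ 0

(0, 0), (7.5, 0), (7.429, 0.2857), (6, 1), (0, 3)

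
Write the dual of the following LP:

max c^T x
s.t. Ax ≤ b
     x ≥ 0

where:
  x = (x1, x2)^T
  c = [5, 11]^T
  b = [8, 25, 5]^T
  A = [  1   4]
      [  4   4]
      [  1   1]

Primal max cᵀx s.t. Ax ≤ b, x ≥ 0  →  Dual min bᵀy s.t. Aᵀy ≥ c, y ≥ 0.

Minimize: z = 8y1 + 25y2 + 5y3

Subject to:
  y1 + 4y2 + y3 ≥ 5
  4y1 + 4y2 + y3 ≥ 11
  y1, y2, y3 ≥ 0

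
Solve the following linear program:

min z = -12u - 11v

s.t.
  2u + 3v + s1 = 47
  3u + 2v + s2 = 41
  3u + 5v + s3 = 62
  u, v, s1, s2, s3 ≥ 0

Evaluate the objective at each vertex of the feasible region:
  z(0, 0) = 0
  z(13.67, 0) = -164
  z(9, 7) = -185  ←
  z(0, 12.4) = -136.4
The minimum is at u = 9, v = 7.

u = 9, v = 7, z = -185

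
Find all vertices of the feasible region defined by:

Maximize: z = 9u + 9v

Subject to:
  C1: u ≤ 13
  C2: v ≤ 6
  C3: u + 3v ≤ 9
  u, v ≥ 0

(0, 0), (9, 0), (0, 3)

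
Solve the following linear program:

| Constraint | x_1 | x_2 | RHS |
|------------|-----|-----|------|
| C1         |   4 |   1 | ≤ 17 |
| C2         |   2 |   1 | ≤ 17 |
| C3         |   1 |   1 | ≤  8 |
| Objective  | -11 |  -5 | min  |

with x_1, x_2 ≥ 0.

Evaluate the objective at each vertex of the feasible region:
  z(0, 0) = 0
  z(4.25, 0) = -46.75
  z(3, 5) = -58  ←
  z(0, 8) = -40
The minimum is at x_1 = 3, x_2 = 5.

x_1 = 3, x_2 = 5, z = -58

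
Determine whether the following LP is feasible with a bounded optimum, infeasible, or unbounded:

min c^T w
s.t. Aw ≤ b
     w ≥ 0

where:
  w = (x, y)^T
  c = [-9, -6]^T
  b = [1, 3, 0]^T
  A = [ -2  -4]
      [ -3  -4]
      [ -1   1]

Unbounded (objective can decrease without bound)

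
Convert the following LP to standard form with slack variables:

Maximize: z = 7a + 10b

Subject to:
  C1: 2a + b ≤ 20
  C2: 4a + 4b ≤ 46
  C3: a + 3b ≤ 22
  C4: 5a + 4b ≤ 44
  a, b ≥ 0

max z = 7a + 10b

s.t.
  2a + b + s1 = 20
  4a + 4b + s2 = 46
  a + 3b + s3 = 22
  5a + 4b + s4 = 44
  a, b, s1, s2, s3, s4 ≥ 0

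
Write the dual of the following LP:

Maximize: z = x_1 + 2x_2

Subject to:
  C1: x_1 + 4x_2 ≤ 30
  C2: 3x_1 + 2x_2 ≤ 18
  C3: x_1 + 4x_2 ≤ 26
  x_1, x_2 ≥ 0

Primal max cᵀx s.t. Ax ≤ b, x ≥ 0  →  Dual min bᵀy s.t. Aᵀy ≥ c, y ≥ 0.

Minimize: z = 30y1 + 18y2 + 26y3

Subject to:
  y1 + 3y2 + y3 ≥ 1
  4y1 + 2y2 + 4y3 ≥ 2
  y1, y2, y3 ≥ 0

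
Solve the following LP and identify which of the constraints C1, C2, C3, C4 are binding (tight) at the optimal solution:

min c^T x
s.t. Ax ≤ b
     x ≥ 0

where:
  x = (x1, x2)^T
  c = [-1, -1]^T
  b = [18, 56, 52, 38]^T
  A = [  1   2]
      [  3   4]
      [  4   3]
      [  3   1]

At x1 = 10, x2 = 4, compute slack b - a·x for each constraint:
  C1: 18 − 18 = 0  (binding)
  C2: 56 − 46 = 10  (slack)
  C3: 52 − 52 = 0  (binding)
  C4: 38 − 34 = 4  (slack)

Optimal: x1 = 10, x2 = 4
Binding: C1, C3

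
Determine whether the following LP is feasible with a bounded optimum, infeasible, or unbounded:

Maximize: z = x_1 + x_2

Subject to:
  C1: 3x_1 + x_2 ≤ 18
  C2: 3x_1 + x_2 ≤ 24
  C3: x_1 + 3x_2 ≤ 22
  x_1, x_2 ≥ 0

Feasible with a bounded optimal solution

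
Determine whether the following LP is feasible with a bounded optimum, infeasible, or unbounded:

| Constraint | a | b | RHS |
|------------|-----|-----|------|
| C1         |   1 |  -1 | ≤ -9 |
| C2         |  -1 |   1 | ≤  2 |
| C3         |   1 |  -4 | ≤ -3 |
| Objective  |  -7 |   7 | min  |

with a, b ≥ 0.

Infeasible (no feasible solution exists)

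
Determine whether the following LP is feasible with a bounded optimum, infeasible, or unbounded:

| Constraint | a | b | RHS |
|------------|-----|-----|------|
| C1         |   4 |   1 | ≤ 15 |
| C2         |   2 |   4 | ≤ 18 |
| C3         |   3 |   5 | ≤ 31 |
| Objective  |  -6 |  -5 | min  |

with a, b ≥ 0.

Feasible with a bounded optimal solution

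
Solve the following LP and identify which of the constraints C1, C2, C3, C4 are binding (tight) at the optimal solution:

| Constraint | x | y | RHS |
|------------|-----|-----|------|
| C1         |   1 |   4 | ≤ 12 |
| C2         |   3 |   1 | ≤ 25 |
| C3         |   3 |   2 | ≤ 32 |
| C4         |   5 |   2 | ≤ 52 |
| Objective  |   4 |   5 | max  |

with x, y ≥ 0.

At x = 8, y = 1, compute slack b - a·x for each constraint:
  C1: 12 − 12 = 0  (binding)
  C2: 25 − 25 = 0  (binding)
  C3: 32 − 26 = 6  (slack)
  C4: 52 − 42 = 10  (slack)

Optimal: x = 8, y = 1
Binding: C1, C2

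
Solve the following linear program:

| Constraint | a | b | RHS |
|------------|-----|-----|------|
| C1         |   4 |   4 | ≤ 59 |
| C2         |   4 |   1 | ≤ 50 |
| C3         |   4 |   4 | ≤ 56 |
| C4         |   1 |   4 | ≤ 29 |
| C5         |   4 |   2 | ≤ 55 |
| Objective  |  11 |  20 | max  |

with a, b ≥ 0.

Evaluate the objective at each vertex of the feasible region:
  z(0, 0) = 0
  z(12.5, 0) = 137.5
  z(12, 2) = 172
  z(9, 5) = 199  ←
  z(0, 7.25) = 145
The maximum is at a = 9, b = 5.

a = 9, b = 5, z = 199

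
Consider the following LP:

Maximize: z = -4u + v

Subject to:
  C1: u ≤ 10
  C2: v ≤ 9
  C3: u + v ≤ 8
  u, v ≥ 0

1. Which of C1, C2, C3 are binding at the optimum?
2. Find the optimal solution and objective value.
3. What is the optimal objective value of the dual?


1. C3
2. u = 0, v = 8, z = 8
3. 8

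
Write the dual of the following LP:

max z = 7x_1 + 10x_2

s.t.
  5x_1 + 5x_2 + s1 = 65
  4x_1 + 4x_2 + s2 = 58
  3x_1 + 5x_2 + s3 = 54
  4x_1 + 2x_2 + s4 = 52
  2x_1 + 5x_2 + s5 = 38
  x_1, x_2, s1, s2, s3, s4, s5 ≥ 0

Primal max cᵀx s.t. Ax ≤ b, x ≥ 0  →  Dual min bᵀy s.t. Aᵀy ≥ c, y ≥ 0.

Minimize: z = 65y1 + 58y2 + 54y3 + 52y4 + 38y5

Subject to:
  5y1 + 4y2 + 3y3 + 4y4 + 2y5 ≥ 7
  5y1 + 4y2 + 5y3 + 2y4 + 5y5 ≥ 10
  y1, y2, y3, y4, y5 ≥ 0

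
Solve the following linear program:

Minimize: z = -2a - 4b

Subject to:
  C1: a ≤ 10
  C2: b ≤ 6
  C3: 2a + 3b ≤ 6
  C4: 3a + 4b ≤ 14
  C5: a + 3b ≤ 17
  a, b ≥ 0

Evaluate the objective at each vertex of the feasible region:
  z(0, 0) = 0
  z(3, 0) = -6
  z(0, 2) = -8  ←
The minimum is at a = 0, b = 2.

a = 0, b = 2, z = -8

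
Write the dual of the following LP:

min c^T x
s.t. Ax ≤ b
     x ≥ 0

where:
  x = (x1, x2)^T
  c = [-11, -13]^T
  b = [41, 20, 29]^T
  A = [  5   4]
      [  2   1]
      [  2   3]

Primal min cᵀx s.t. Ax ≤ b, x ≥ 0  →  Dual max −bᵀy s.t. Aᵀy ≥ −c, y ≥ 0.

Maximize: z = -41y1 - 20y2 - 29y3

Subject to:
  5y1 + 2y2 + 2y3 ≥ 11
  4y1 + y2 + 3y3 ≥ 13
  y1, y2, y3 ≥ 0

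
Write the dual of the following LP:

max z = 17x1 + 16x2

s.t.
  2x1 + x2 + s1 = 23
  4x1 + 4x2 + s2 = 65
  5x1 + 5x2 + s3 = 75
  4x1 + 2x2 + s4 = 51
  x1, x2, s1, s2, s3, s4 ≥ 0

Primal max cᵀx s.t. Ax ≤ b, x ≥ 0  →  Dual min bᵀy s.t. Aᵀy ≥ c, y ≥ 0.

Minimize: z = 23y1 + 65y2 + 75y3 + 51y4

Subject to:
  2y1 + 4y2 + 5y3 + 4y4 ≥ 17
  y1 + 4y2 + 5y3 + 2y4 ≥ 16
  y1, y2, y3, y4 ≥ 0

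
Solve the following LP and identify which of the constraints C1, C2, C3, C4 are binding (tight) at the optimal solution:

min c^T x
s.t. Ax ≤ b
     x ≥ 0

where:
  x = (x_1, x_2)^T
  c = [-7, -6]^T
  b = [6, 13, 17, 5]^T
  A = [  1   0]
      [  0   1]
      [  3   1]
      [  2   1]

At x_1 = 0, x_2 = 5, compute slack b - a·x for each constraint:
  C1: 6 − 0 = 6  (slack)
  C2: 13 − 5 = 8  (slack)
  C3: 17 − 5 = 12  (slack)
  C4: 5 − 5 = 0  (binding)

Optimal: x_1 = 0, x_2 = 5
Binding: C4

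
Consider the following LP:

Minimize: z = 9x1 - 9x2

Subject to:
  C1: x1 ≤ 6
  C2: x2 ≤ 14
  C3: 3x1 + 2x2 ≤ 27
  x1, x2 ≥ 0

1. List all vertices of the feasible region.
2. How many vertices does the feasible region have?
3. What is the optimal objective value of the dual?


1. (0, 0), (6, 0), (6, 4.5), (0, 13.5)
2. 4
3. -121.5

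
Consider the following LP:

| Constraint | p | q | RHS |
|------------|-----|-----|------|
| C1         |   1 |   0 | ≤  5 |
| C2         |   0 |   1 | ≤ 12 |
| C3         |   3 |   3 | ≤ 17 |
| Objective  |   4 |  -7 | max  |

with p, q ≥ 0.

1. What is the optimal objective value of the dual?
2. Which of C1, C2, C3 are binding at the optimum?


1. 20
2. C1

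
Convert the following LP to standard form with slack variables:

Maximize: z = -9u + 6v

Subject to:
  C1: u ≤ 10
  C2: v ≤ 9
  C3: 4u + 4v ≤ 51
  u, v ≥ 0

max z = -9u + 6v

s.t.
  u + s1 = 10
  v + s2 = 9
  4u + 4v + s3 = 51
  u, v, s1, s2, s3 ≥ 0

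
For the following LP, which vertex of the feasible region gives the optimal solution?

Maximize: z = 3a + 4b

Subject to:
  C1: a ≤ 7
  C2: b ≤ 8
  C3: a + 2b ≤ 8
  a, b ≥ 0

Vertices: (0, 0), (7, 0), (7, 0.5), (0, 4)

Evaluate the objective at each vertex of the feasible region:
  z(0, 0) = 0
  z(7, 0) = 21
  z(7, 0.5) = 23  ←
  z(0, 4) = 16
The maximum is at a = 7, b = 0.5.

(7, 0.5)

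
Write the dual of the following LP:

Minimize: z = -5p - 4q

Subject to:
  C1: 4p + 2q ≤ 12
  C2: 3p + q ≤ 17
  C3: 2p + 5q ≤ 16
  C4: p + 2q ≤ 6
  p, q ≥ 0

Primal min cᵀx s.t. Ax ≤ b, x ≥ 0  →  Dual max −bᵀy s.t. Aᵀy ≥ −c, y ≥ 0.

Maximize: z = -12y1 - 17y2 - 16y3 - 6y4

Subject to:
  4y1 + 3y2 + 2y3 + y4 ≥ 5
  2y1 + y2 + 5y3 + 2y4 ≥ 4
  y1, y2, y3, y4 ≥ 0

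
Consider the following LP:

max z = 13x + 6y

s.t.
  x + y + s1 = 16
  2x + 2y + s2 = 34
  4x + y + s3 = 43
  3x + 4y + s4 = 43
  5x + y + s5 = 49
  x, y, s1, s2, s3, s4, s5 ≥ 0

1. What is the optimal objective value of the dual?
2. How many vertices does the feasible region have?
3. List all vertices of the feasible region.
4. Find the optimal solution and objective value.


1. 141
2. 4
3. (0, 0), (9.8, 0), (9, 4), (0, 10.75)
4. x = 9, y = 4, z = 141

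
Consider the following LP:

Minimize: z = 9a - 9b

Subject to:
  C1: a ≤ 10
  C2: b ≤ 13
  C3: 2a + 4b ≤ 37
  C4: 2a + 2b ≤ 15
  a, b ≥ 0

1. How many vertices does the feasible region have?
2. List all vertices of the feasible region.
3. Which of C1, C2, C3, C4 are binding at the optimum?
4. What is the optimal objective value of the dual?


1. 3
2. (0, 0), (7.5, 0), (0, 7.5)
3. C4
4. -67.5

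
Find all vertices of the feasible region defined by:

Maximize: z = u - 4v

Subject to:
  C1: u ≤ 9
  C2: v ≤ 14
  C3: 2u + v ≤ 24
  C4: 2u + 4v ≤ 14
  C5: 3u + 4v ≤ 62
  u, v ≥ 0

(0, 0), (7, 0), (0, 3.5)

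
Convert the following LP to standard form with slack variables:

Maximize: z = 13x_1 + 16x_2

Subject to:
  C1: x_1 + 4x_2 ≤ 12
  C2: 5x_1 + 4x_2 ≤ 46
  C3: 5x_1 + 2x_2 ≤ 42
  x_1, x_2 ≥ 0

max z = 13x_1 + 16x_2

s.t.
  x_1 + 4x_2 + s1 = 12
  5x_1 + 4x_2 + s2 = 46
  5x_1 + 2x_2 + s3 = 42
  x_1, x_2, s1, s2, s3 ≥ 0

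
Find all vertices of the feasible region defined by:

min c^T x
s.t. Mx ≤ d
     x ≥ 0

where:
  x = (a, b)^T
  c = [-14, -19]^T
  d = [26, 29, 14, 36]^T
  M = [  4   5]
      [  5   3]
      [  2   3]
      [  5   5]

(0, 0), (5.8, 0), (5.154, 1.077), (4, 2), (0, 4.667)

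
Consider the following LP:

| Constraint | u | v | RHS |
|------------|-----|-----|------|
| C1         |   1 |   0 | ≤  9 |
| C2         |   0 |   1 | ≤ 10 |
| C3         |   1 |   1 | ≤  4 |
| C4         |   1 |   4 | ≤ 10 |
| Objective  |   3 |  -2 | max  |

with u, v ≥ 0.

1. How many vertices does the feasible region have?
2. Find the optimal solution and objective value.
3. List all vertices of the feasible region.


1. 4
2. u = 4, v = 0, z = 12
3. (0, 0), (4, 0), (2, 2), (0, 2.5)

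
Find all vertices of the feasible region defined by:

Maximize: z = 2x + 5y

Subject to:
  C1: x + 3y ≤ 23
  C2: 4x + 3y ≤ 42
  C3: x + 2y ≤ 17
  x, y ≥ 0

(0, 0), (10.5, 0), (6.6, 5.2), (5, 6), (0, 7.667)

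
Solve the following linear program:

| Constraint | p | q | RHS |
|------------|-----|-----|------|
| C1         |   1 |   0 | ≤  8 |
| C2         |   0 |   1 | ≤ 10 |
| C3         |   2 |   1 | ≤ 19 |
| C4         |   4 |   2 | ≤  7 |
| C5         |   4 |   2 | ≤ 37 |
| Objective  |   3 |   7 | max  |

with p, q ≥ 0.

Evaluate the objective at each vertex of the feasible region:
  z(0, 0) = 0
  z(1.75, 0) = 5.25
  z(0, 3.5) = 24.5  ←
The maximum is at p = 0, q = 3.5.

p = 0, q = 3.5, z = 24.5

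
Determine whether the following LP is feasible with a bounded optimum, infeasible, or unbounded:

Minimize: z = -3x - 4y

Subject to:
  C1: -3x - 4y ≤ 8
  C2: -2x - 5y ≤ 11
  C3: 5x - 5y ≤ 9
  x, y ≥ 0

Unbounded (objective can decrease without bound)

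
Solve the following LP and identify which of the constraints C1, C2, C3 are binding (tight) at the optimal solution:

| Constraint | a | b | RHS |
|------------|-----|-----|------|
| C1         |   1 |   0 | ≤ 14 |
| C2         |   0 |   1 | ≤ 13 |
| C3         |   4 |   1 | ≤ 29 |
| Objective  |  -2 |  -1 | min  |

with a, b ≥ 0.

At a = 4, b = 13, compute slack b - a·x for each constraint:
  C1: 14 − 4 = 10  (slack)
  C2: 13 − 13 = 0  (binding)
  C3: 29 − 29 = 0  (binding)

Optimal: a = 4, b = 13
Binding: C2, C3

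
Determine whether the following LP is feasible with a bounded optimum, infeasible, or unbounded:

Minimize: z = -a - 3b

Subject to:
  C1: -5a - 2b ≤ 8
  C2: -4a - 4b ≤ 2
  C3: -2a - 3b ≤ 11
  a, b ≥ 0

Unbounded (objective can decrease without bound)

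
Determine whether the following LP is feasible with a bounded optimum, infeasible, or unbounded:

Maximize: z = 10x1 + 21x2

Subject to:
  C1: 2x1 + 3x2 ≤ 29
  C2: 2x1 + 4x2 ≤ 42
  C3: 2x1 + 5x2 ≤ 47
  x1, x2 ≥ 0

Feasible with a bounded optimal solution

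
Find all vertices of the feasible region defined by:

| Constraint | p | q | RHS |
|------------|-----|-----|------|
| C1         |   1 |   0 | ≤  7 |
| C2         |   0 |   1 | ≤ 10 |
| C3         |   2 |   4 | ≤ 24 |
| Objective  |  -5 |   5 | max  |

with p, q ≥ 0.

(0, 0), (7, 0), (7, 2.5), (0, 6)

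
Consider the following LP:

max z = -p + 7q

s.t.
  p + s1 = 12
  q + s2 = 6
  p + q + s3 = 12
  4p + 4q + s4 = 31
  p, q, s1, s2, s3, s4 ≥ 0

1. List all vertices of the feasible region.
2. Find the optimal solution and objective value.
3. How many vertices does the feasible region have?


1. (0, 0), (7.75, 0), (1.75, 6), (0, 6)
2. p = 0, q = 6, z = 42
3. 4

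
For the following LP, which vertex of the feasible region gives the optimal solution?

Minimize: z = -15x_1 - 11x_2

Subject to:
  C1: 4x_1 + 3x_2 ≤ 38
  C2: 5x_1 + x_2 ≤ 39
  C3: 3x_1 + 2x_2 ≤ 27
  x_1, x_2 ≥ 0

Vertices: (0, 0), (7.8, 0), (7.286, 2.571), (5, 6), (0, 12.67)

Evaluate the objective at each vertex of the feasible region:
  z(0, 0) = 0
  z(7.8, 0) = -117
  z(7.286, 2.571) = -137.6
  z(5, 6) = -141  ←
  z(0, 12.67) = -139.3
The minimum is at x_1 = 5, x_2 = 6.

(5, 6)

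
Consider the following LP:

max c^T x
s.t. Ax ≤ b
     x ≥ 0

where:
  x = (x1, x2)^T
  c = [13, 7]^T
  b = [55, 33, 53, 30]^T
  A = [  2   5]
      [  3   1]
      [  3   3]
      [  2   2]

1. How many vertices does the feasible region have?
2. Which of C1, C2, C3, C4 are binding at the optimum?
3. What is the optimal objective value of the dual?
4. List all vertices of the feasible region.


1. 5
2. C2, C4
3. 159
4. (0, 0), (11, 0), (9, 6), (6.667, 8.333), (0, 11)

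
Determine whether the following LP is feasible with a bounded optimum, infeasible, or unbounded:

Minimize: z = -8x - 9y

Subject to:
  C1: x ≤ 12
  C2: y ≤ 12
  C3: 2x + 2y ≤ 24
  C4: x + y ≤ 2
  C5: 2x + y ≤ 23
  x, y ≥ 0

Feasible with a bounded optimal solution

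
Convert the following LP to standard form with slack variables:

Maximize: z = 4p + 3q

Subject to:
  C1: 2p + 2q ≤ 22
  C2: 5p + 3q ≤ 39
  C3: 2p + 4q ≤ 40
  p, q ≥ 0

max z = 4p + 3q

s.t.
  2p + 2q + s1 = 22
  5p + 3q + s2 = 39
  2p + 4q + s3 = 40
  p, q, s1, s2, s3 ≥ 0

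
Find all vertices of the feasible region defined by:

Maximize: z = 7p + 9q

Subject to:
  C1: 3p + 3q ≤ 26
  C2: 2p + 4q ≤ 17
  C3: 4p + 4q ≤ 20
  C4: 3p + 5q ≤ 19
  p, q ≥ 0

(0, 0), (5, 0), (3, 2), (0, 3.8)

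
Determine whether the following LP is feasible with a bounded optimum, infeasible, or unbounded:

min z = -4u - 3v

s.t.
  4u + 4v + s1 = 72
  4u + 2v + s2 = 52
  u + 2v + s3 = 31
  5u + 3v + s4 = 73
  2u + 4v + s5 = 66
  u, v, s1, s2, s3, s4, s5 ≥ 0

Feasible with a bounded optimal solution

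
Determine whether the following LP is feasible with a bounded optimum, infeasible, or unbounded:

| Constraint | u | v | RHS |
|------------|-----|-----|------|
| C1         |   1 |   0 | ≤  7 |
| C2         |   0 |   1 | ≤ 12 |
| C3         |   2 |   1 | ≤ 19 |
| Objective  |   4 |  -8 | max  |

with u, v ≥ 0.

Feasible with a bounded optimal solution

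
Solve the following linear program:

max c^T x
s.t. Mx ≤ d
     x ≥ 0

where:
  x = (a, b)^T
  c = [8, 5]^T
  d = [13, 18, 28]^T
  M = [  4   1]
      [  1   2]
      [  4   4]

Evaluate the objective at each vertex of the feasible region:
  z(0, 0) = 0
  z(3.25, 0) = 26
  z(2, 5) = 41  ←
  z(0, 7) = 35
The maximum is at a = 2, b = 5.

a = 2, b = 5, z = 41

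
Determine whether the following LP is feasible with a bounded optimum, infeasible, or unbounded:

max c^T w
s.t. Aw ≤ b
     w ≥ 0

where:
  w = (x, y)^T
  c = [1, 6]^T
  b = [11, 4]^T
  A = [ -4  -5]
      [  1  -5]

Unbounded (objective can increase without bound)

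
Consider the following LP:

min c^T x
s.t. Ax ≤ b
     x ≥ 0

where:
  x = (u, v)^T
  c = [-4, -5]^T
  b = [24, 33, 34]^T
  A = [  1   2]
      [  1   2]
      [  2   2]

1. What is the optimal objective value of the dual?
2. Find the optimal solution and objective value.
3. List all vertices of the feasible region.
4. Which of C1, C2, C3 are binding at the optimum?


1. -75
2. u = 10, v = 7, z = -75
3. (0, 0), (17, 0), (10, 7), (0, 12)
4. C1, C3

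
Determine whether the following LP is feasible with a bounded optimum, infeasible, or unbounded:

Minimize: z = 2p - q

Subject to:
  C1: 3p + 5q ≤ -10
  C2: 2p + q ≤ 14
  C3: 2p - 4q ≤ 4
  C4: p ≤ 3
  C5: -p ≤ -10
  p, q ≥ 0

Infeasible (no feasible solution exists)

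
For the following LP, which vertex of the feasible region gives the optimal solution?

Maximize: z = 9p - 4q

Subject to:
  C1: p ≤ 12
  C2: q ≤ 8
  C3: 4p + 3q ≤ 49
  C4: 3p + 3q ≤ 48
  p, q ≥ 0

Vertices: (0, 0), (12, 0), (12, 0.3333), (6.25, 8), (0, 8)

Evaluate the objective at each vertex of the feasible region:
  z(0, 0) = 0
  z(12, 0) = 108  ←
  z(12, 0.3333) = 106.7
  z(6.25, 8) = 24.25
  z(0, 8) = -32
The maximum is at p = 12, q = 0.

(12, 0)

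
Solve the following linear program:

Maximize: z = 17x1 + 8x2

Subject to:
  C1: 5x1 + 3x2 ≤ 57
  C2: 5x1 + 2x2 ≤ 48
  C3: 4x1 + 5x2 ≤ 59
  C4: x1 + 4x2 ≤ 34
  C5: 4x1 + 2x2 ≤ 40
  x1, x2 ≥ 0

Evaluate the objective at each vertex of the feasible region:
  z(0, 0) = 0
  z(9.6, 0) = 163.2
  z(8, 4) = 168  ←
  z(6.833, 6.333) = 166.8
  z(6, 7) = 158
  z(0, 8.5) = 68
The maximum is at x1 = 8, x2 = 4.

x1 = 8, x2 = 4, z = 168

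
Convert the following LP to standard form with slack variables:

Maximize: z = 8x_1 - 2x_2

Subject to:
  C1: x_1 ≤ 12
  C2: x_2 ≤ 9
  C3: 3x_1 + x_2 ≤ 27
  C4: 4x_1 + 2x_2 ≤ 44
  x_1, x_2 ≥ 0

max z = 8x_1 - 2x_2

s.t.
  x_1 + s1 = 12
  x_2 + s2 = 9
  3x_1 + x_2 + s3 = 27
  4x_1 + 2x_2 + s4 = 44
  x_1, x_2, s1, s2, s3, s4 ≥ 0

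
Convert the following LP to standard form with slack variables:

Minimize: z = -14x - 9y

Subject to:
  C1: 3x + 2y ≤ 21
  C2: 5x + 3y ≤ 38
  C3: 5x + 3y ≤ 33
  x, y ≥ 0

min z = -14x - 9y

s.t.
  3x + 2y + s1 = 21
  5x + 3y + s2 = 38
  5x + 3y + s3 = 33
  x, y, s1, s2, s3 ≥ 0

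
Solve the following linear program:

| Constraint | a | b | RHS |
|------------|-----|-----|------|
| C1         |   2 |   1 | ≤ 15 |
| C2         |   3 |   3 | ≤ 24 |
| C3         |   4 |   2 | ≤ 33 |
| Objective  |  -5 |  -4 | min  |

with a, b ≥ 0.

Evaluate the objective at each vertex of the feasible region:
  z(0, 0) = 0
  z(7.5, 0) = -37.5
  z(7, 1) = -39  ←
  z(0, 8) = -32
The minimum is at a = 7, b = 1.

a = 7, b = 1, z = -39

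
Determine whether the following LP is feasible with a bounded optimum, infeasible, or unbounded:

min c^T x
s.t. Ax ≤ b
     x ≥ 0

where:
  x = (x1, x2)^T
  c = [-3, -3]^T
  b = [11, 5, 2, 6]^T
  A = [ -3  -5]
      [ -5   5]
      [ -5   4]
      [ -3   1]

Unbounded (objective can decrease without bound)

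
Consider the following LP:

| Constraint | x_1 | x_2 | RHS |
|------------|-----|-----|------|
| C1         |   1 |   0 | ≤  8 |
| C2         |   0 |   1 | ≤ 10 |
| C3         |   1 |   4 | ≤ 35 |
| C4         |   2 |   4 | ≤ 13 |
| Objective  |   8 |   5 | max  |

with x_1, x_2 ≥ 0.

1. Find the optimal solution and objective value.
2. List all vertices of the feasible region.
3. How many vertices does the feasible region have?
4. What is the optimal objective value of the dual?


1. x_1 = 6.5, x_2 = 0, z = 52
2. (0, 0), (6.5, 0), (0, 3.25)
3. 3
4. 52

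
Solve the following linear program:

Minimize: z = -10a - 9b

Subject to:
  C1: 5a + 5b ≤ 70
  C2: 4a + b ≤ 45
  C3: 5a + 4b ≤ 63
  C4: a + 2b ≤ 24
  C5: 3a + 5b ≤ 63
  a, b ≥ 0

Evaluate the objective at each vertex of the feasible region:
  z(0, 0) = 0
  z(11.25, 0) = -112.5
  z(10.64, 2.455) = -128.5
  z(7, 7) = -133  ←
  z(4, 10) = -130
  z(0, 12) = -108
The minimum is at a = 7, b = 7.

a = 7, b = 7, z = -133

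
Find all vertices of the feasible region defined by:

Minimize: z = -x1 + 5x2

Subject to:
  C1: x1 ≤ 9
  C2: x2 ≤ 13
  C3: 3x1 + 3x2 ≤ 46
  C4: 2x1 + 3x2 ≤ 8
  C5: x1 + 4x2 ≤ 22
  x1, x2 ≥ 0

(0, 0), (4, 0), (0, 2.667)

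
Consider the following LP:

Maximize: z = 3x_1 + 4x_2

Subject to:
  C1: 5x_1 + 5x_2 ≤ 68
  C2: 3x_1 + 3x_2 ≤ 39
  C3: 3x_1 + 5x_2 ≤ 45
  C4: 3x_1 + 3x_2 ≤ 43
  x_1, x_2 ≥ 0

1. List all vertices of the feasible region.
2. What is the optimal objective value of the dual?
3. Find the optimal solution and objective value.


1. (0, 0), (13, 0), (10, 3), (0, 9)
2. 42
3. x_1 = 10, x_2 = 3, z = 42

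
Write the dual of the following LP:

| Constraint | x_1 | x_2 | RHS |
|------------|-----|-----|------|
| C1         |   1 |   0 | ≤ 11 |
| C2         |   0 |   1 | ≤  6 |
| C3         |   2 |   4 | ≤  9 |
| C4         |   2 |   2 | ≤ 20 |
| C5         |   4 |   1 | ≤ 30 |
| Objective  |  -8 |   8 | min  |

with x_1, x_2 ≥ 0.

Primal min cᵀx s.t. Ax ≤ b, x ≥ 0  →  Dual max −bᵀy s.t. Aᵀy ≥ −c, y ≥ 0.

Maximize: z = -11y1 - 6y2 - 9y3 - 20y4 - 30y5

Subject to:
  y1 + 2y3 + 2y4 + 4y5 ≥ 8
  y2 + 4y3 + 2y4 + y5 ≥ -8
  y1, y2, y3, y4, y5 ≥ 0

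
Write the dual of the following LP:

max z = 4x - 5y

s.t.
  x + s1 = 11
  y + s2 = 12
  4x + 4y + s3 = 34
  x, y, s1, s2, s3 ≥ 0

Primal max cᵀx s.t. Ax ≤ b, x ≥ 0  →  Dual min bᵀy s.t. Aᵀy ≥ c, y ≥ 0.

Minimize: z = 11y1 + 12y2 + 34y3

Subject to:
  y1 + 4y3 ≥ 4
  y2 + 4y3 ≥ -5
  y1, y2, y3 ≥ 0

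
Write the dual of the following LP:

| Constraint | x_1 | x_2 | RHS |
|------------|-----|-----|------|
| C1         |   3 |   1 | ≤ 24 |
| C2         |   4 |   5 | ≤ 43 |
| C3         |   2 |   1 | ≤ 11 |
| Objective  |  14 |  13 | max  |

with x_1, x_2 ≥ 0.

Primal max cᵀx s.t. Ax ≤ b, x ≥ 0  →  Dual min bᵀy s.t. Aᵀy ≥ c, y ≥ 0.

Minimize: z = 24y1 + 43y2 + 11y3

Subject to:
  3y1 + 4y2 + 2y3 ≥ 14
  y1 + 5y2 + y3 ≥ 13
  y1, y2, y3 ≥ 0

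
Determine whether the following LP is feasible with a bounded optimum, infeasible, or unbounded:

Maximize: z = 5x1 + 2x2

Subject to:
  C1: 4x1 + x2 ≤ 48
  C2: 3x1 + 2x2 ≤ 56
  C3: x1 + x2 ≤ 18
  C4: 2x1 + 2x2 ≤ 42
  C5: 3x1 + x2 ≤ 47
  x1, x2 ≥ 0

Feasible with a bounded optimal solution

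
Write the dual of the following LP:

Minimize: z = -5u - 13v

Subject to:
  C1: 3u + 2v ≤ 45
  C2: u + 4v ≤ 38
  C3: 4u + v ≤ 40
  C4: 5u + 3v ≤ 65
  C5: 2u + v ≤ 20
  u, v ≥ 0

Primal min cᵀx s.t. Ax ≤ b, x ≥ 0  →  Dual max −bᵀy s.t. Aᵀy ≥ −c, y ≥ 0.

Maximize: z = -45y1 - 38y2 - 40y3 - 65y4 - 20y5

Subject to:
  3y1 + y2 + 4y3 + 5y4 + 2y5 ≥ 5
  2y1 + 4y2 + y3 + 3y4 + y5 ≥ 13
  y1, y2, y3, y4, y5 ≥ 0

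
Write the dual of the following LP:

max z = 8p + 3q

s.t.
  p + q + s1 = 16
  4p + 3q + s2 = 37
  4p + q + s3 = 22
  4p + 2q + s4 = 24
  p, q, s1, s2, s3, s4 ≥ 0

Primal max cᵀx s.t. Ax ≤ b, x ≥ 0  →  Dual min bᵀy s.t. Aᵀy ≥ c, y ≥ 0.

Minimize: z = 16y1 + 37y2 + 22y3 + 24y4

Subject to:
  y1 + 4y2 + 4y3 + 4y4 ≥ 8
  y1 + 3y2 + y3 + 2y4 ≥ 3
  y1, y2, y3, y4 ≥ 0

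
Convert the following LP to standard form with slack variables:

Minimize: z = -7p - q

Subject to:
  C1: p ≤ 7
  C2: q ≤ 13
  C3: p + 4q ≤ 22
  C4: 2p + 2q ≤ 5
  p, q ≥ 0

min z = -7p - q

s.t.
  p + s1 = 7
  q + s2 = 13
  p + 4q + s3 = 22
  2p + 2q + s4 = 5
  p, q, s1, s2, s3, s4 ≥ 0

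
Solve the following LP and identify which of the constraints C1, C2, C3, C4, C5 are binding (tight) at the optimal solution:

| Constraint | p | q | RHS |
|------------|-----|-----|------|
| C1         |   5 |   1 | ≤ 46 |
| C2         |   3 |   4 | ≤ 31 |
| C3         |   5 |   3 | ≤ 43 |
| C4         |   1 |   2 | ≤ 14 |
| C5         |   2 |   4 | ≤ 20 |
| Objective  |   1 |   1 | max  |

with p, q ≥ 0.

At p = 8, q = 1, compute slack b - a·x for each constraint:
  C1: 46 − 41 = 5  (slack)
  C2: 31 − 28 = 3  (slack)
  C3: 43 − 43 = 0  (binding)
  C4: 14 − 10 = 4  (slack)
  C5: 20 − 20 = 0  (binding)

Optimal: p = 8, q = 1
Binding: C3, C5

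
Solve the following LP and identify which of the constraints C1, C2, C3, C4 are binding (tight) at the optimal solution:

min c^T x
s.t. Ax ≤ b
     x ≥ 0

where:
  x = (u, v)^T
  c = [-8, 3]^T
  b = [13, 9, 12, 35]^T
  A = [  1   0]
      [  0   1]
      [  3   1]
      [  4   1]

At u = 4, v = 0, compute slack b - a·x for each constraint:
  C1: 13 − 4 = 9  (slack)
  C2: 9 − 0 = 9  (slack)
  C3: 12 − 12 = 0  (binding)
  C4: 35 − 16 = 19  (slack)

Optimal: u = 4, v = 0
Binding: C3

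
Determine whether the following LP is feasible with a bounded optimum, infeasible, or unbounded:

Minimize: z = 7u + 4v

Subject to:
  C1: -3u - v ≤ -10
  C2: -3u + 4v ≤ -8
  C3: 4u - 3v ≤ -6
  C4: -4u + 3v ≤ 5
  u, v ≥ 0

Infeasible (no feasible solution exists)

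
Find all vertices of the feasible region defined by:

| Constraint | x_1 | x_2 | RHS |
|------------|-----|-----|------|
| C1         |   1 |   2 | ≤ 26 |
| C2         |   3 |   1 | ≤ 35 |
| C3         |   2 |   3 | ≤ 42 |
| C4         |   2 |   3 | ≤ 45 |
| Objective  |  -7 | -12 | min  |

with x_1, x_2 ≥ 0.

(0, 0), (11.67, 0), (9, 8), (6, 10), (0, 13)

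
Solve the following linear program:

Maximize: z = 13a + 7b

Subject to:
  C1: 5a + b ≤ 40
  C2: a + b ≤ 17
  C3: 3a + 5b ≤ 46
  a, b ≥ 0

Evaluate the objective at each vertex of the feasible region:
  z(0, 0) = 0
  z(8, 0) = 104
  z(7, 5) = 126  ←
  z(0, 9.2) = 64.4
The maximum is at a = 7, b = 5.

a = 7, b = 5, z = 126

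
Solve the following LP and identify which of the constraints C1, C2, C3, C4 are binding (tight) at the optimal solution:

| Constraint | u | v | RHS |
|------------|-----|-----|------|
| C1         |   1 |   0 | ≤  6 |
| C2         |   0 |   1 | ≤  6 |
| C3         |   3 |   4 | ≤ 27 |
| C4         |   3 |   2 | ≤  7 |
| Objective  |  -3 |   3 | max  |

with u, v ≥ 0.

At u = 0, v = 3.5, compute slack b - a·x for each constraint:
  C1: 6 − 0 = 6  (slack)
  C2: 6 − 3.5 = 2.5  (slack)
  C3: 27 − 14 = 13  (slack)
  C4: 7 − 7 = 0  (binding)

Optimal: u = 0, v = 3.5
Binding: C4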